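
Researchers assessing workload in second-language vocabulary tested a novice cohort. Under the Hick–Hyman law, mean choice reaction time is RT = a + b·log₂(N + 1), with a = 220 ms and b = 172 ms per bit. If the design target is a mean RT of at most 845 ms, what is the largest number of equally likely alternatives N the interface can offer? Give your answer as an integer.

Set 220 + 172·log₂(N + 1) ≤ 845.
log₂(N + 1) ≤ (845 − 220) / 172 = 3.6337.
N + 1 ≤ 2^3.6337 = 12.4123.
N ≤ 11.4123, so the largest integer N is 11.

11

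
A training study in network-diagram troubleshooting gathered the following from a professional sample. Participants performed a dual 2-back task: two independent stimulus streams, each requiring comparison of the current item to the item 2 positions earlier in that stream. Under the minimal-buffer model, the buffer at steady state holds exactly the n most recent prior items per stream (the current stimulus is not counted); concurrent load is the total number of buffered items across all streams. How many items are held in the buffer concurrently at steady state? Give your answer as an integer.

4

Each stream's buffer holds its 2 most recent prior items.
Two independent streams: 2 × 2 = 4 buffered items at steady state.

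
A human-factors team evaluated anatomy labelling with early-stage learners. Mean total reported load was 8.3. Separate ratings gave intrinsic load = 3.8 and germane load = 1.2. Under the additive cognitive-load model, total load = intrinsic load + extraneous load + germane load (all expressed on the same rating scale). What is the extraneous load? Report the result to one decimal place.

extraneous load = total − intrinsic − germane
             = 8.3 − 3.8 − 1.2 = 3.3.

3.3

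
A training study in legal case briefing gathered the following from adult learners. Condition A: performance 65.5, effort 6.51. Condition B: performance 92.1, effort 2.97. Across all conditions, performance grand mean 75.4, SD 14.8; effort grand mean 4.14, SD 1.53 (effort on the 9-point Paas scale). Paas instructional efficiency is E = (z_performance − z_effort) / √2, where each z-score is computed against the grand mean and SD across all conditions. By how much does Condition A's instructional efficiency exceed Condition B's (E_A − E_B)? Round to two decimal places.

Condition A: z_P = (65.5 − 75.4)/14.8 = -0.6689; z_E = (6.51 − 4.14)/1.53 = 1.5490; E_A = (-0.6689 − 1.5490)/√2 = -1.5683.
Condition B: z_P = (92.1 − 75.4)/14.8 = 1.1284; z_E = (2.97 − 4.14)/1.53 = -0.7647; E_B = (1.1284 − (-0.7647))/√2 = 1.3386.
E_A − E_B = -1.5683 − 1.3386 = -2.9069 ≈ -2.91.

-2.91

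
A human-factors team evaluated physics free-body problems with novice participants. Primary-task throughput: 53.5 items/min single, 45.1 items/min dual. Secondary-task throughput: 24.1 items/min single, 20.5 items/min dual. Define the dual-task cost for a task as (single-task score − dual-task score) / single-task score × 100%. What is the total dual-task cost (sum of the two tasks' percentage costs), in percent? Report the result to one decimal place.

Primary cost = (53.5 − 45.1) / 53.5 × 100% = 15.7009%.
Secondary cost = (24.1 − 20.5) / 24.1 × 100% = 14.9378%.
Total = 15.7009% + 14.9378% = 30.6387% ≈ 30.6%.

30.6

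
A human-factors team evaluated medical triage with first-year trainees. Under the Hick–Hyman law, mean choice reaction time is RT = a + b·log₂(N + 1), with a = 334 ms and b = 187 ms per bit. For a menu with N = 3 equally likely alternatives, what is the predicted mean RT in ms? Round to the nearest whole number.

log₂(3 + 1) = log₂(4) = 2.0000.
RT = 334 + 187 × 2.0000 = 334 + 374.0000 = 708.0000 ms.
≈ 708 ms.

708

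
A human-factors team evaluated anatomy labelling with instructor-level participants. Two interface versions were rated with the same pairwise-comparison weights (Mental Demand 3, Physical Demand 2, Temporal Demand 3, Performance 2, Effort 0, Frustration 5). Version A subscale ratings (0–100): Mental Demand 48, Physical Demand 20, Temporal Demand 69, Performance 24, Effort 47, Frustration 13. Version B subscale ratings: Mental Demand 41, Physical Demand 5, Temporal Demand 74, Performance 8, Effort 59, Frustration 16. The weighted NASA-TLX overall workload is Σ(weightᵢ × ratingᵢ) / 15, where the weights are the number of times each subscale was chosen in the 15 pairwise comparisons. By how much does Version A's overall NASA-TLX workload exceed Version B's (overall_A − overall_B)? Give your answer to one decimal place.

Version A weighted sum = 3·48 + 2·20 + 3·69 + 2·24 + 0·47 + 5·13 = 144 + 40 + 207 + 48 + 0 + 65 = 504; overall_A = 504/15 = 33.6000.
Version B weighted sum = 3·41 + 2·5 + 3·74 + 2·8 + 0·59 + 5·16 = 123 + 10 + 222 + 16 + 0 + 80 = 451; overall_B = 451/15 = 30.0667.
Difference = 33.6000 − 30.0667 = 3.5333 ≈ 3.5.

3.5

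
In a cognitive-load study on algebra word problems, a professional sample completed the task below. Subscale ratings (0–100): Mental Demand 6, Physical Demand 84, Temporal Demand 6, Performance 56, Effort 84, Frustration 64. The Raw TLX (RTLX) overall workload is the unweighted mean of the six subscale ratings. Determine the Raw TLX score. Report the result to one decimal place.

Sum of ratings = 6 + 84 + 6 + 56 + 84 + 64 = 300.
RTLX = 300 / 6 = 50.0000 ≈ 50.0.

50.0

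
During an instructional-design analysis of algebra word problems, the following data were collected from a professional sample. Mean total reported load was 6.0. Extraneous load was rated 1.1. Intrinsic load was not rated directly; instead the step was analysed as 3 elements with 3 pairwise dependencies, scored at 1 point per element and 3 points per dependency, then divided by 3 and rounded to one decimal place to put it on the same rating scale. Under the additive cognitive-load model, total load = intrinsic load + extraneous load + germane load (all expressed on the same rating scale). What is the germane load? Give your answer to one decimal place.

Intrinsic (element-interactivity): (3 × 1 + 3 × 3) / 3 = 12 / 3 = 4.0000 → 4.0.
germane load = total − intrinsic − extraneous
             = 6.0 − 4.0 − 1.1 = 0.9.

0.9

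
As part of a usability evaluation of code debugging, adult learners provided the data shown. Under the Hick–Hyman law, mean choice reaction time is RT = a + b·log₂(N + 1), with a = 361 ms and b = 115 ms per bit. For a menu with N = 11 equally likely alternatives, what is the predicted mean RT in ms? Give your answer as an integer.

773

log₂(11 + 1) = log₂(12) = 3.5850.
RT = 361 + 115 × 3.5850 = 361 + 412.2750 = 773.2750 ms.
≈ 773 ms.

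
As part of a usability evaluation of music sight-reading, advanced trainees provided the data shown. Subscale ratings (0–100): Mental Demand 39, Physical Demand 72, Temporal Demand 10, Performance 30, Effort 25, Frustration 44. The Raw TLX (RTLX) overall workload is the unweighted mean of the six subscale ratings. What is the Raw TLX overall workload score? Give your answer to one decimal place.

Sum of ratings = 39 + 72 + 10 + 30 + 25 + 44 = 220.
RTLX = 220 / 6 = 36.6667 ≈ 36.7.

36.7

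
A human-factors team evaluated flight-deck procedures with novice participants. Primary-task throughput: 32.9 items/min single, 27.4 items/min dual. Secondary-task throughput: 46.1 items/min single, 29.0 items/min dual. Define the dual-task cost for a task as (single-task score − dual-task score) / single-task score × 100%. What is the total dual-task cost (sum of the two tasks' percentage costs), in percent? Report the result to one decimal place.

Primary cost = (32.9 − 27.4) / 32.9 × 100% = 16.7173%.
Secondary cost = (46.1 − 29.0) / 46.1 × 100% = 37.0933%.
Total = 16.7173% + 37.0933% = 53.8106% ≈ 53.8%.

53.8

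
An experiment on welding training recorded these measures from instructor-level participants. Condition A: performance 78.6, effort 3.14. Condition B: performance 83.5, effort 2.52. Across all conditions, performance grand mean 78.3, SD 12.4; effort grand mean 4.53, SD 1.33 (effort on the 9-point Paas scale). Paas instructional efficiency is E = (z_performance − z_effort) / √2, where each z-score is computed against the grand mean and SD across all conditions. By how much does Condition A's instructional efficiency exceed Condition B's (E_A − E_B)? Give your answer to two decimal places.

-0.61

Condition A: z_P = (78.6 − 78.3)/12.4 = 0.0242; z_E = (3.14 − 4.53)/1.33 = -1.0451; E_A = (0.0242 − (-1.0451))/√2 = 0.7561.
Condition B: z_P = (83.5 − 78.3)/12.4 = 0.4194; z_E = (2.52 − 4.53)/1.33 = -1.5113; E_B = (0.4194 − (-1.5113))/√2 = 1.3652.
E_A − E_B = 0.7561 − 1.3652 = -0.6091 ≈ -0.61.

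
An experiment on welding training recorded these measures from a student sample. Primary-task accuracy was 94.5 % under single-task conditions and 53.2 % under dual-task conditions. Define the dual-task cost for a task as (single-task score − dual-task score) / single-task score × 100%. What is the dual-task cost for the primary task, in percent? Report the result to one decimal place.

Cost = (94.5 − 53.2) / 94.5 × 100%
     = 41.3000 / 94.5 × 100% = 43.7037%.
≈ 43.7%.

43.7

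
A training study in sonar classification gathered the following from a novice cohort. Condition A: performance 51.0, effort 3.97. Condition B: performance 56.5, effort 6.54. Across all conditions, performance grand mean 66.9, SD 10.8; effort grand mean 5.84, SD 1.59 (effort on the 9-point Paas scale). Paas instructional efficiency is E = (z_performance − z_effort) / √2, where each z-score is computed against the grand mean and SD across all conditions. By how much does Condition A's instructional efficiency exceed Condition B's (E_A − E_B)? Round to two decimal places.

Condition A: z_P = (51.0 − 66.9)/10.8 = -1.4722; z_E = (3.97 − 5.84)/1.59 = -1.1761; E_A = (-1.4722 − (-1.1761))/√2 = -0.2094.
Condition B: z_P = (56.5 − 66.9)/10.8 = -0.9630; z_E = (6.54 − 5.84)/1.59 = 0.4403; E_B = (-0.9630 − 0.4403)/√2 = -0.9923.
E_A − E_B = -0.2094 − (-0.9923) = 0.7829 ≈ 0.78.

0.78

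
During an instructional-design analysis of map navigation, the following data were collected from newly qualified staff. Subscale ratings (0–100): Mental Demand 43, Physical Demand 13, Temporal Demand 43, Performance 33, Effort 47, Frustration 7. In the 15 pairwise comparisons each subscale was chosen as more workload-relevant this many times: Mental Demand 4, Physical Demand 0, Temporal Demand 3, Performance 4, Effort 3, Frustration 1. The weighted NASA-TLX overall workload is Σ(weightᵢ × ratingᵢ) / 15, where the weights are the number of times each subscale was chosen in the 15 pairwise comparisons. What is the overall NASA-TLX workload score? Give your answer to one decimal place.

38.7

The tallies are the weights (they sum to 15).
Weighted sum = 4·43 + 0·13 + 3·43 + 4·33 + 3·47 + 1·7
            = 172 + 0 + 129 + 132 + 141 + 7 = 581.
Overall workload = 581 / 15 = 38.7333 ≈ 38.7.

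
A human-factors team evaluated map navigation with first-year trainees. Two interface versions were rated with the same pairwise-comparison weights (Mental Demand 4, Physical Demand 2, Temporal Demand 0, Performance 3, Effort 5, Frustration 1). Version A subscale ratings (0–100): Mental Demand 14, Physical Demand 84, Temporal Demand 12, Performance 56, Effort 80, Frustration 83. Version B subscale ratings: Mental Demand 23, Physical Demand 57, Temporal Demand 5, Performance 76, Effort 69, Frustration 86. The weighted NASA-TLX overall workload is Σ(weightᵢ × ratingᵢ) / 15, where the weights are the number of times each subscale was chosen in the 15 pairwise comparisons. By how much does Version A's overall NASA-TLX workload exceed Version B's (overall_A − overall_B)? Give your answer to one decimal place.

Version A weighted sum = 4·14 + 2·84 + 0·12 + 3·56 + 5·80 + 1·83 = 56 + 168 + 0 + 168 + 400 + 83 = 875; overall_A = 875/15 = 58.3333.
Version B weighted sum = 4·23 + 2·57 + 0·5 + 3·76 + 5·69 + 1·86 = 92 + 114 + 0 + 228 + 345 + 86 = 865; overall_B = 865/15 = 57.6667.
Difference = 58.3333 − 57.6667 = 0.6666 ≈ 0.7.

0.7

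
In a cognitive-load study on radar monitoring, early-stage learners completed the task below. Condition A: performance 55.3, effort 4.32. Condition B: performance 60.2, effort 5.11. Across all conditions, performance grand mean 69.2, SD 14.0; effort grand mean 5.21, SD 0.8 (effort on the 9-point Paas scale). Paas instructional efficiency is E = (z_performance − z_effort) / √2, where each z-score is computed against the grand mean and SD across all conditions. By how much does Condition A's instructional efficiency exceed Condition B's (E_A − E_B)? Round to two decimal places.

Condition A: z_P = (55.3 − 69.2)/14.0 = -0.9929; z_E = (4.32 − 5.21)/0.8 = -1.1125; E_A = (-0.9929 − (-1.1125))/√2 = 0.0846.
Condition B: z_P = (60.2 − 69.2)/14.0 = -0.6429; z_E = (5.11 − 5.21)/0.8 = -0.1250; E_B = (-0.6429 − (-0.1250))/√2 = -0.3662.
E_A − E_B = 0.0846 − (-0.3662) = 0.4508 ≈ 0.45.

0.45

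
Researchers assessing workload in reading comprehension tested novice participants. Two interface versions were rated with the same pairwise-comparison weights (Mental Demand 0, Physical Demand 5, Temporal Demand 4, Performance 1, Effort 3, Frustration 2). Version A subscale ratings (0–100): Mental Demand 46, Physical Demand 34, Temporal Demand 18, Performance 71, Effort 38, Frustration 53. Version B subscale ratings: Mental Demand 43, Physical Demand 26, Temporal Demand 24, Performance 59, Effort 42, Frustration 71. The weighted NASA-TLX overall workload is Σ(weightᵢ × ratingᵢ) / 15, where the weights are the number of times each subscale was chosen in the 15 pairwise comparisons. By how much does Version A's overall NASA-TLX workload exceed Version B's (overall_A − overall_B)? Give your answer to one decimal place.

Version A weighted sum = 0·46 + 5·34 + 4·18 + 1·71 + 3·38 + 2·53 = 0 + 170 + 72 + 71 + 114 + 106 = 533; overall_A = 533/15 = 35.5333.
Version B weighted sum = 0·43 + 5·26 + 4·24 + 1·59 + 3·42 + 2·71 = 0 + 130 + 96 + 59 + 126 + 142 = 553; overall_B = 553/15 = 36.8667.
Difference = 35.5333 − 36.8667 = -1.3334 ≈ -1.3.

-1.3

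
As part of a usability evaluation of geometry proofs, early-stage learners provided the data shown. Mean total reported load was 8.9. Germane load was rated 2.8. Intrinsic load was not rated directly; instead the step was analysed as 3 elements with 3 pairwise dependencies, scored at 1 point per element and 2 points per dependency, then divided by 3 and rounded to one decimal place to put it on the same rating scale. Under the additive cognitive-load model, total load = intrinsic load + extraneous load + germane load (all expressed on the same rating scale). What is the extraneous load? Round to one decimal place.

3.1

Intrinsic (element-interactivity): (3 × 1 + 3 × 2) / 3 = 9 / 3 = 3.0000 → 3.0.
extraneous load = total − intrinsic − germane
             = 8.9 − 3.0 − 2.8 = 3.1.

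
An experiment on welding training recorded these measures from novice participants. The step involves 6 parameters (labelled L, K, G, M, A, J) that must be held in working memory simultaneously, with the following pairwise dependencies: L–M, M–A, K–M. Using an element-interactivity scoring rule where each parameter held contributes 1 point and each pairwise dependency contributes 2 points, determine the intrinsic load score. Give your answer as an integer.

12

Count of parameters held simultaneously: 6.
Count of pairwise dependencies listed: 3.
Element contribution: 6 × 1 = 6.
Interaction contribution: 3 × 2 = 6.
Intrinsic load = 6 + 6 = 12.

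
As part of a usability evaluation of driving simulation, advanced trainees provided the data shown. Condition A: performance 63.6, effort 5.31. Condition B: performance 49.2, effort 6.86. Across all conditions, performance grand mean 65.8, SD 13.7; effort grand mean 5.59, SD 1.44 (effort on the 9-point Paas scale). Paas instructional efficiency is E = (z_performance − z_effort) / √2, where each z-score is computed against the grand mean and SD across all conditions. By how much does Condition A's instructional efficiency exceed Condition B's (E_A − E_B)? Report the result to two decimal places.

Condition A: z_P = (63.6 − 65.8)/13.7 = -0.1606; z_E = (5.31 − 5.59)/1.44 = -0.1944; E_A = (-0.1606 − (-0.1944))/√2 = 0.0239.
Condition B: z_P = (49.2 − 65.8)/13.7 = -1.2117; z_E = (6.86 − 5.59)/1.44 = 0.8819; E_B = (-1.2117 − 0.8819)/√2 = -1.4804.
E_A − E_B = 0.0239 − (-1.4804) = 1.5043 ≈ 1.50.

1.50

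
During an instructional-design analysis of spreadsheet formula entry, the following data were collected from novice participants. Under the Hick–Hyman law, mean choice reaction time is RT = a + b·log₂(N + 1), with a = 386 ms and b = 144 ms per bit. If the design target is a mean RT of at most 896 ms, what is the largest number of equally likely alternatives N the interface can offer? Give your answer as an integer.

Set 386 + 144·log₂(N + 1) ≤ 896.
log₂(N + 1) ≤ (896 − 386) / 144 = 3.5417.
N + 1 ≤ 2^3.5417 = 11.6455.
N ≤ 10.6455, so the largest integer N is 10.

10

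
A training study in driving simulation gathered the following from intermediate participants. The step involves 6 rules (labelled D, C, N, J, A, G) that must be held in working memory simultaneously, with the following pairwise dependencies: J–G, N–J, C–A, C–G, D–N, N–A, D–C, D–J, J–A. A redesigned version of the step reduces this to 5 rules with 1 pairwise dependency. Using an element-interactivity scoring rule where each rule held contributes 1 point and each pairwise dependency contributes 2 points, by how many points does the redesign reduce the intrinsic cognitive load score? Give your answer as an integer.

Original: 6 × 1 + 9 × 2 = 6 + 18 = 24.
Redesigned: 5 × 1 + 1 × 2 = 5 + 2 = 7.
Reduction = 24 − 7 = 17.

17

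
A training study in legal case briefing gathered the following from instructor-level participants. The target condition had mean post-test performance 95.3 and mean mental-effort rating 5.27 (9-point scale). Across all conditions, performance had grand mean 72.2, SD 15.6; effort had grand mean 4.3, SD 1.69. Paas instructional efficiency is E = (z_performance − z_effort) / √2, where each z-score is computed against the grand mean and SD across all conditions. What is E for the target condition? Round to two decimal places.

0.64

z_performance = (95.3 − 72.2) / 15.6 = 23.1000 / 15.6 = 1.4808.
z_effort = (5.27 − 4.3) / 1.69 = 0.9700 / 1.69 = 0.5740.
z_P − z_E = 1.4808 − 0.5740 = 0.9068.
E = 0.9068 / √2 = 0.9068 / 1.41421 = 0.6412 ≈ 0.64.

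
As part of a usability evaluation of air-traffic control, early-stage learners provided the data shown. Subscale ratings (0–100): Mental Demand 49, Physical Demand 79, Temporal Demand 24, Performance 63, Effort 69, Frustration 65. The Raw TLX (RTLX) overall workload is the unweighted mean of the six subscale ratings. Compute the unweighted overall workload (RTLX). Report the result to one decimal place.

58.2

Sum of ratings = 49 + 79 + 24 + 63 + 69 + 65 = 349.
RTLX = 349 / 6 = 58.1667 ≈ 58.2.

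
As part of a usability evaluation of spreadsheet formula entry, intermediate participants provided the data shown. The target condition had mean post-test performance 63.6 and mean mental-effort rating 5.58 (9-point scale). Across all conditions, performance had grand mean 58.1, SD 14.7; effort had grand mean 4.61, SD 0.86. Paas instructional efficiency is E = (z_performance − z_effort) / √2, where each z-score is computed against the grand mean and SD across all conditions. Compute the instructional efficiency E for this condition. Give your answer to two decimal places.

-0.53

z_performance = (63.6 − 58.1) / 14.7 = 5.5000 / 14.7 = 0.3741.
z_effort = (5.58 − 4.61) / 0.86 = 0.9700 / 0.86 = 1.1279.
z_P − z_E = 0.3741 − 1.1279 = -0.7538.
E = -0.7538 / √2 = -0.7538 / 1.41421 = -0.5330 ≈ -0.53.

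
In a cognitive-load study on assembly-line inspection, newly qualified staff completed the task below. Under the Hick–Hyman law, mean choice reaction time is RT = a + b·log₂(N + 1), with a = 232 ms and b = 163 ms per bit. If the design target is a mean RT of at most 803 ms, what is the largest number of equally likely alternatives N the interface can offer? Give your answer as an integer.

10

Set 232 + 163·log₂(N + 1) ≤ 803.
log₂(N + 1) ≤ (803 − 232) / 163 = 3.5031.
N + 1 ≤ 2^3.5031 = 11.3380.
N ≤ 10.3380, so the largest integer N is 10.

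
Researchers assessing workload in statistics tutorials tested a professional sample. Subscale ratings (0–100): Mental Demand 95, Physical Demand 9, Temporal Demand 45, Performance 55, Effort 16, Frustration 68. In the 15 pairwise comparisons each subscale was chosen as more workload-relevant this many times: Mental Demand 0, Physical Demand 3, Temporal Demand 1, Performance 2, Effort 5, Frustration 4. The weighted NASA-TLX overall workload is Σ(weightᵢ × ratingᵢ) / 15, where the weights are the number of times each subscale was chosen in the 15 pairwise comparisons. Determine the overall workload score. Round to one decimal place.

The tallies are the weights (they sum to 15).
Weighted sum = 0·95 + 3·9 + 1·45 + 2·55 + 5·16 + 4·68
            = 0 + 27 + 45 + 110 + 80 + 272 = 534.
Overall workload = 534 / 15 = 35.6000 ≈ 35.6.

35.6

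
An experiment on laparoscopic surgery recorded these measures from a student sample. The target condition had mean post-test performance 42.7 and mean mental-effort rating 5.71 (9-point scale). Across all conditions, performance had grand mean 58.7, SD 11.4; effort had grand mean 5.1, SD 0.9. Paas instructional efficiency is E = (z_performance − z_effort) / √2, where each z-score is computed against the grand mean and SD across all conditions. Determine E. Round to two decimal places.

-1.47

z_performance = (42.7 − 58.7) / 11.4 = -16.0000 / 11.4 = -1.4035.
z_effort = (5.71 − 5.1) / 0.9 = 0.6100 / 0.9 = 0.6778.
z_P − z_E = -1.4035 − 0.6778 = -2.0813.
E = -2.0813 / √2 = -2.0813 / 1.41421 = -1.4717 ≈ -1.47.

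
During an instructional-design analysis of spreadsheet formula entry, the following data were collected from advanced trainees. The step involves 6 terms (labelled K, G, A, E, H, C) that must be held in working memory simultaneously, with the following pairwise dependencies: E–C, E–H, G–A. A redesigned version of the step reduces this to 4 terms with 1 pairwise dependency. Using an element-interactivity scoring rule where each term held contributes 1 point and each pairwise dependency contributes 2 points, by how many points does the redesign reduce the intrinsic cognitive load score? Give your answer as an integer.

Original: 6 × 1 + 3 × 2 = 6 + 6 = 12.
Redesigned: 4 × 1 + 1 × 2 = 4 + 2 = 6.
Reduction = 12 − 6 = 6.

6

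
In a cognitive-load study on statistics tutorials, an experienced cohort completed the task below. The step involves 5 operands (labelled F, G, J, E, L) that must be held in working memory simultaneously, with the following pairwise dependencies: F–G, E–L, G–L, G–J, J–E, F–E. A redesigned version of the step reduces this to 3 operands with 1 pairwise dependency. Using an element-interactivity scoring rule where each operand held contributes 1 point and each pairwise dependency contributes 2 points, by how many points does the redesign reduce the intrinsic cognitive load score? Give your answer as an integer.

12

Original: 5 × 1 + 6 × 2 = 5 + 12 = 17.
Redesigned: 3 × 1 + 1 × 2 = 3 + 2 = 5.
Reduction = 17 − 5 = 12.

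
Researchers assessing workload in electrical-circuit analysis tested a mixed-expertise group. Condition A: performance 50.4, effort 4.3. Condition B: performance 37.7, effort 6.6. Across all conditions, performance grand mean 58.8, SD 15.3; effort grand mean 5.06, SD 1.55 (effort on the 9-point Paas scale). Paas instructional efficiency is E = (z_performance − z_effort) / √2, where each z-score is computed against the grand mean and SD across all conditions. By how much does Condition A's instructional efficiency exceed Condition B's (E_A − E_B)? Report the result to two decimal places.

Condition A: z_P = (50.4 − 58.8)/15.3 = -0.5490; z_E = (4.3 − 5.06)/1.55 = -0.4903; E_A = (-0.5490 − (-0.4903))/√2 = -0.0415.
Condition B: z_P = (37.7 − 58.8)/15.3 = -1.3791; z_E = (6.6 − 5.06)/1.55 = 0.9935; E_B = (-1.3791 − 0.9935)/√2 = -1.6777.
E_A − E_B = -0.0415 − (-1.6777) = 1.6362 ≈ 1.64.

1.64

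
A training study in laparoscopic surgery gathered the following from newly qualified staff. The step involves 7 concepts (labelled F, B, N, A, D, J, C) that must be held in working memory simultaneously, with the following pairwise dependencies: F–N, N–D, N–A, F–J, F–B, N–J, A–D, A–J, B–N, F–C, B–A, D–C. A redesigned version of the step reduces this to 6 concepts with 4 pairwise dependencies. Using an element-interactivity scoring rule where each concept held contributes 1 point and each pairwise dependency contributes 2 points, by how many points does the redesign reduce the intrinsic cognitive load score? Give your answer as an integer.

Original: 7 × 1 + 12 × 2 = 7 + 24 = 31.
Redesigned: 6 × 1 + 4 × 2 = 6 + 8 = 14.
Reduction = 31 − 14 = 17.

17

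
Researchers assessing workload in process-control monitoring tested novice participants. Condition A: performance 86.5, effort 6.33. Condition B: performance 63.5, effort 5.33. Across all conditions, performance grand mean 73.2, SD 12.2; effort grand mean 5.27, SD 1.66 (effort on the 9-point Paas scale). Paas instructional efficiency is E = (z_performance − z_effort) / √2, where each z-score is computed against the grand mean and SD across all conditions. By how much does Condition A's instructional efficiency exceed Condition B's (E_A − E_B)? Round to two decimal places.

Condition A: z_P = (86.5 − 73.2)/12.2 = 1.0902; z_E = (6.33 − 5.27)/1.66 = 0.6386; E_A = (1.0902 − 0.6386)/√2 = 0.3193.
Condition B: z_P = (63.5 − 73.2)/12.2 = -0.7951; z_E = (5.33 − 5.27)/1.66 = 0.0361; E_B = (-0.7951 − 0.0361)/√2 = -0.5877.
E_A − E_B = 0.3193 − (-0.5877) = 0.9070 ≈ 0.91.

0.91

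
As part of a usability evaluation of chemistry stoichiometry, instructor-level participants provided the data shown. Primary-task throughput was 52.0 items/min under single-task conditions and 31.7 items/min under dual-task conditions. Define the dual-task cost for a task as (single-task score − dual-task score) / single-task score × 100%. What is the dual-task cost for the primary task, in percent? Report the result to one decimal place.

39.0

Cost = (52.0 − 31.7) / 52.0 × 100%
     = 20.3000 / 52.0 × 100% = 39.0385%.
≈ 39.0%.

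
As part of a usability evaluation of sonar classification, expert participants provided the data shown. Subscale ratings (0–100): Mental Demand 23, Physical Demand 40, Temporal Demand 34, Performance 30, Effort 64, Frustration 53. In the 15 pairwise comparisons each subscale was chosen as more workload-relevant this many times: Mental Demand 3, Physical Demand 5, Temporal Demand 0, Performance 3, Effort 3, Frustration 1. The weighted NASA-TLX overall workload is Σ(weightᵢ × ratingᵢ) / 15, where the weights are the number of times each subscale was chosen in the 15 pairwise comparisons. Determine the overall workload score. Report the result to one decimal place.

The tallies are the weights (they sum to 15).
Weighted sum = 3·23 + 5·40 + 0·34 + 3·30 + 3·64 + 1·53
            = 69 + 200 + 0 + 90 + 192 + 53 = 604.
Overall workload = 604 / 15 = 40.2667 ≈ 40.3.

40.3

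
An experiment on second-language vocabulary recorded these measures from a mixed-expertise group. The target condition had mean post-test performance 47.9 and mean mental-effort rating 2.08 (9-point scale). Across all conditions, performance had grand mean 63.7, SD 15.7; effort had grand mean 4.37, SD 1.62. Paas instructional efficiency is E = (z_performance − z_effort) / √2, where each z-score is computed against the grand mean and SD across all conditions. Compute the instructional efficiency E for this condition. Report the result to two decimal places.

0.29

z_performance = (47.9 − 63.7) / 15.7 = -15.8000 / 15.7 = -1.0064.
z_effort = (2.08 − 4.37) / 1.62 = -2.2900 / 1.62 = -1.4136.
z_P − z_E = -1.0064 − (-1.4136) = 0.4072.
E = 0.4072 / √2 = 0.4072 / 1.41421 = 0.2879 ≈ 0.29.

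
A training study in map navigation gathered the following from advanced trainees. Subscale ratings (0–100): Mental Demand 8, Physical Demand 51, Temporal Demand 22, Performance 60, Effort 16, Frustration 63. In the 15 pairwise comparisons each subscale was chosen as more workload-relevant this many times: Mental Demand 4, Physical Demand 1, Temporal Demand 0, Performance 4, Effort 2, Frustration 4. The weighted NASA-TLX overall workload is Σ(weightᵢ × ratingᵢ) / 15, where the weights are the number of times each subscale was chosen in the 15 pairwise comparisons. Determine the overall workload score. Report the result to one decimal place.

40.5

The tallies are the weights (they sum to 15).
Weighted sum = 4·8 + 1·51 + 0·22 + 4·60 + 2·16 + 4·63
            = 32 + 51 + 0 + 240 + 32 + 252 = 607.
Overall workload = 607 / 15 = 40.4667 ≈ 40.5.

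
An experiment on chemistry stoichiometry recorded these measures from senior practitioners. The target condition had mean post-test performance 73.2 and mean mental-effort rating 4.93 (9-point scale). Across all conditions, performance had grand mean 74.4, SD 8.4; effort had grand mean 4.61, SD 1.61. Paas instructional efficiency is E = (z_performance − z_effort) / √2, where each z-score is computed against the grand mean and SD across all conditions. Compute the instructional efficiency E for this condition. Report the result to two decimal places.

-0.24

z_performance = (73.2 − 74.4) / 8.4 = -1.2000 / 8.4 = -0.1429.
z_effort = (4.93 − 4.61) / 1.61 = 0.3200 / 1.61 = 0.1988.
z_P − z_E = -0.1429 − 0.1988 = -0.3417.
E = -0.3417 / √2 = -0.3417 / 1.41421 = -0.2416 ≈ -0.24.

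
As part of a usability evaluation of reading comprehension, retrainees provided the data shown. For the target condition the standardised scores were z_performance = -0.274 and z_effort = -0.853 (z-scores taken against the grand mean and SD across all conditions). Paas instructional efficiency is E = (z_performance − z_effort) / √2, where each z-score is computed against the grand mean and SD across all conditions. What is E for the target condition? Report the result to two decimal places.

z_P − z_E = -0.274 − (-0.853) = 0.5790.
E = 0.5790 / √2 = 0.5790 / 1.41421 = 0.4094 ≈ 0.41.

0.41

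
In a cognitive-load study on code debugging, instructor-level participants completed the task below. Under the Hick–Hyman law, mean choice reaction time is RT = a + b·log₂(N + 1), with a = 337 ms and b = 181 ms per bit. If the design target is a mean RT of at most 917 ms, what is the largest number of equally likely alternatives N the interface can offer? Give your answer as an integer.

Set 337 + 181·log₂(N + 1) ≤ 917.
log₂(N + 1) ≤ (917 − 337) / 181 = 3.2044.
N + 1 ≤ 2^3.2044 = 9.2177.
N ≤ 8.2177, so the largest integer N is 8.

8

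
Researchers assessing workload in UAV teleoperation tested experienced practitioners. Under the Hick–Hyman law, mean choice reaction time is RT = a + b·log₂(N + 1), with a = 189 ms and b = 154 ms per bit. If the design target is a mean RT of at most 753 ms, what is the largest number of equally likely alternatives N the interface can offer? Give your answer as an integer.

Set 189 + 154·log₂(N + 1) ≤ 753.
log₂(N + 1) ≤ (753 − 189) / 154 = 3.6623.
N + 1 ≤ 2^3.6623 = 12.6608.
N ≤ 11.6608, so the largest integer N is 11.

11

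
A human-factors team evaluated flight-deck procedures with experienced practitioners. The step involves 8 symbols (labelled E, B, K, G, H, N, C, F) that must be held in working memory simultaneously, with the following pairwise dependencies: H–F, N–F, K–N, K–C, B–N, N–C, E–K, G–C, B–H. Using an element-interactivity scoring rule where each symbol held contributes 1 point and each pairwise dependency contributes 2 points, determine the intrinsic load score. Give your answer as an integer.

26

Count of symbols held simultaneously: 8.
Count of pairwise dependencies listed: 9.
Element contribution: 8 × 1 = 8.
Interaction contribution: 9 × 2 = 18.
Intrinsic load = 8 + 18 = 26.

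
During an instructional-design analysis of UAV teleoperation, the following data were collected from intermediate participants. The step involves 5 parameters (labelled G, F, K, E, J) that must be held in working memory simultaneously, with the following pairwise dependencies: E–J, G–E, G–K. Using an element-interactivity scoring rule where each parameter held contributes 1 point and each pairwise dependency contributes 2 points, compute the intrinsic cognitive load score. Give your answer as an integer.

11

Count of parameters held simultaneously: 5.
Count of pairwise dependencies listed: 3.
Element contribution: 5 × 1 = 5.
Interaction contribution: 3 × 2 = 6.
Intrinsic load = 5 + 6 = 11.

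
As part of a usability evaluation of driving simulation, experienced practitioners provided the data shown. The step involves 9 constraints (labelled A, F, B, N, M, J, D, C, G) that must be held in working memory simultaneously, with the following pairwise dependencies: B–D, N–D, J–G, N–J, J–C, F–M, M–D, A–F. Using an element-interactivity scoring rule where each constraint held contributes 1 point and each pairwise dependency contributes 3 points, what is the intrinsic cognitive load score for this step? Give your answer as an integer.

33

Count of constraints held simultaneously: 9.
Count of pairwise dependencies listed: 8.
Element contribution: 9 × 1 = 9.
Interaction contribution: 8 × 3 = 24.
Intrinsic load = 9 + 24 = 33.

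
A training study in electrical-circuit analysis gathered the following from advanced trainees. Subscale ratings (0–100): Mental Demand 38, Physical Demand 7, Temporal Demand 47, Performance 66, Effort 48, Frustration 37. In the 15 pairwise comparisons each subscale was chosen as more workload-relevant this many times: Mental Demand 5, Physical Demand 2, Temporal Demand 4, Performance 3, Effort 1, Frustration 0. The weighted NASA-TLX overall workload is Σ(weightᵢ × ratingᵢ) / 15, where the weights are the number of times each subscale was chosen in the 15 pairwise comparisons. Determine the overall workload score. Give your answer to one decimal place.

42.5

The tallies are the weights (they sum to 15).
Weighted sum = 5·38 + 2·7 + 4·47 + 3·66 + 1·48 + 0·37
            = 190 + 14 + 188 + 198 + 48 + 0 = 638.
Overall workload = 638 / 15 = 42.5333 ≈ 42.5.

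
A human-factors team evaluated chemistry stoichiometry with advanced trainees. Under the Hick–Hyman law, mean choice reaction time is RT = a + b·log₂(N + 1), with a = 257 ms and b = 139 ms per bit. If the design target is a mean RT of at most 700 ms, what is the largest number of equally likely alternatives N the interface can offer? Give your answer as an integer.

8

Set 257 + 139·log₂(N + 1) ≤ 700.
log₂(N + 1) ≤ (700 − 257) / 139 = 3.1871.
N + 1 ≤ 2^3.1871 = 9.1078.
N ≤ 8.1078, so the largest integer N is 8.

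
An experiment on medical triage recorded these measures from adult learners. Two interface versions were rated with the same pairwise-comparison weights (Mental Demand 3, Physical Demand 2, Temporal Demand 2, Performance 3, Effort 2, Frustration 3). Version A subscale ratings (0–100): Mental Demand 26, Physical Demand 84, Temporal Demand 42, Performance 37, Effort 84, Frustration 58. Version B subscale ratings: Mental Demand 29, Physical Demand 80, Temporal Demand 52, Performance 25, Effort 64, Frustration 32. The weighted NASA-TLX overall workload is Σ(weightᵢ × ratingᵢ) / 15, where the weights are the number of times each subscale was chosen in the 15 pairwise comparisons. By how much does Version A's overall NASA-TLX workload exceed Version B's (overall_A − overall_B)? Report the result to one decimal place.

Version A weighted sum = 3·26 + 2·84 + 2·42 + 3·37 + 2·84 + 3·58 = 78 + 168 + 84 + 111 + 168 + 174 = 783; overall_A = 783/15 = 52.2000.
Version B weighted sum = 3·29 + 2·80 + 2·52 + 3·25 + 2·64 + 3·32 = 87 + 160 + 104 + 75 + 128 + 96 = 650; overall_B = 650/15 = 43.3333.
Difference = 52.2000 − 43.3333 = 8.8667 ≈ 8.9.

8.9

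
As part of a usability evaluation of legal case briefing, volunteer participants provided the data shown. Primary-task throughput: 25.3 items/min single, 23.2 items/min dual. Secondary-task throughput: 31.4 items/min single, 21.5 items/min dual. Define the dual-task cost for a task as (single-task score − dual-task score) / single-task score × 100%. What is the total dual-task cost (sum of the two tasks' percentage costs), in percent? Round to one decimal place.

39.8

Primary cost = (25.3 − 23.2) / 25.3 × 100% = 8.3004%.
Secondary cost = (31.4 − 21.5) / 31.4 × 100% = 31.5287%.
Total = 8.3004% + 31.5287% = 39.8291% ≈ 39.8%.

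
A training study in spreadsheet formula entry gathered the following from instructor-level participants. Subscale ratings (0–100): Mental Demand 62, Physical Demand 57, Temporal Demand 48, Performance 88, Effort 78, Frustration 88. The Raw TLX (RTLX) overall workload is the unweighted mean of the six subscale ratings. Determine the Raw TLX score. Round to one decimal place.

Sum of ratings = 62 + 57 + 48 + 88 + 78 + 88 = 421.
RTLX = 421 / 6 = 70.1667 ≈ 70.2.

70.2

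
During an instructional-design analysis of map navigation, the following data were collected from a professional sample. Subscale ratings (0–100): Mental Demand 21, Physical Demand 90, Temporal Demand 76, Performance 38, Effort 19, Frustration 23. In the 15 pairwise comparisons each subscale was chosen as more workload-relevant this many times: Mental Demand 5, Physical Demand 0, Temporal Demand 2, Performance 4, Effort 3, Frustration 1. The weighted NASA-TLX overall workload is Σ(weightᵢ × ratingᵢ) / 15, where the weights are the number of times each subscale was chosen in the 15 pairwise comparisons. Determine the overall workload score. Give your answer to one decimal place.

The tallies are the weights (they sum to 15).
Weighted sum = 5·21 + 0·90 + 2·76 + 4·38 + 3·19 + 1·23
            = 105 + 0 + 152 + 152 + 57 + 23 = 489.
Overall workload = 489 / 15 = 32.6000 ≈ 32.6.

32.6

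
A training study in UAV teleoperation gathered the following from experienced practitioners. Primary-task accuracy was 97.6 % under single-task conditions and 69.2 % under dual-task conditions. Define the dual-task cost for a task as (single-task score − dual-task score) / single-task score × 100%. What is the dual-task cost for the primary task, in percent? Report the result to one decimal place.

Cost = (97.6 − 69.2) / 97.6 × 100%
     = 28.4000 / 97.6 × 100% = 29.0984%.
≈ 29.1%.

29.1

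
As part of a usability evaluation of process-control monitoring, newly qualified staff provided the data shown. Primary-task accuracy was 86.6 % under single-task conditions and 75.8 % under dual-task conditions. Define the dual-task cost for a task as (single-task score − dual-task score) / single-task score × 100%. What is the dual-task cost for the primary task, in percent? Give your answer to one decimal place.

12.5

Cost = (86.6 − 75.8) / 86.6 × 100%
     = 10.8000 / 86.6 × 100% = 12.4711%.
≈ 12.5%.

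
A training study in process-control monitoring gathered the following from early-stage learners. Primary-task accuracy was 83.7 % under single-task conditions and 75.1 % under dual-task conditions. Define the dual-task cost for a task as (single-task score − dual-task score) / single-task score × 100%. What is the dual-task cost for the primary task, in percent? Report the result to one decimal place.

10.3

Cost = (83.7 − 75.1) / 83.7 × 100%
     = 8.6000 / 83.7 × 100% = 10.2748%.
≈ 10.3%.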